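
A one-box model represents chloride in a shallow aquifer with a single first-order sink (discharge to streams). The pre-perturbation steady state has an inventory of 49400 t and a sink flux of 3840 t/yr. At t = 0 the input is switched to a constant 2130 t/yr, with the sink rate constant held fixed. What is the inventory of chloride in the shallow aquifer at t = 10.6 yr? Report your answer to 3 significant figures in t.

Residence time τ = M₀/F₀ = 12.86 yr. The eventual steady state is M_∞ = M₀·(F₁/F₀) = 49400 × 2130/3840 = 27402 t.
The anomaly ΔM(t) = M(t) − M_∞ decays as ΔM₀·e^(−t/τ) with ΔM₀ = 49400 − 27402 = 22000 t.
At t = 10.6 yr, e^(−t/τ) = e^(−0.8240) = 0.4387, so ΔM = 9650 t and M = 27402 + 9650 = 37052 t.

37100 t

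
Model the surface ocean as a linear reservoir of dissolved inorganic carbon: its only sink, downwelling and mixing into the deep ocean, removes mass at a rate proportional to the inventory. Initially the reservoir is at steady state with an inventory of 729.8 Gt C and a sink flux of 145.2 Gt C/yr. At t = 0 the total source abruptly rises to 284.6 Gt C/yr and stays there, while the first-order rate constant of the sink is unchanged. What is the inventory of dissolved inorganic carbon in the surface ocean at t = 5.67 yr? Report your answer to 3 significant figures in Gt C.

1200 Gt C

τ = M₀/F₀ = 729.8/145.2 = 5.026 yr; rate constant k = 1/τ.
New steady state M_∞ = F₁/k = F₁·τ = 284.6 × 5.026 = 1430.4 Gt C.
M(t) = M_∞ + (M₀ − M_∞)·e^(−t/τ); t/τ = 5.67/5.026 = 1.128, so e^(−t/τ) = 0.3236.
M(t) = 1430.4 − 700.6 × 0.3236 = 1203.7 Gt C.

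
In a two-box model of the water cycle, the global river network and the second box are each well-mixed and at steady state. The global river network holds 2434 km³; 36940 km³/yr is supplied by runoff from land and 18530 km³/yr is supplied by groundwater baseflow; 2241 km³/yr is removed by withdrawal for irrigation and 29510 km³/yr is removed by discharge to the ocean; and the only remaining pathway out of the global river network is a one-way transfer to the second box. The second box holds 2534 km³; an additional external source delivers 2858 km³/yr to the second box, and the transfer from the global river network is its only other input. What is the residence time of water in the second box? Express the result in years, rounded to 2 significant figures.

Balance the global river network: ΣF_in = 36940 + 18530 = 55470 km³/yr.
Transfer to the second box = ΣF_in − (2241 + 29510) = 23719 km³/yr.
Total input to the second box = 23719 + 2858 = 26577 km³/yr; at steady state this equals its total output.
τ = M / F = 2534 / 26577 = 0.09535 yr.

0.095 yr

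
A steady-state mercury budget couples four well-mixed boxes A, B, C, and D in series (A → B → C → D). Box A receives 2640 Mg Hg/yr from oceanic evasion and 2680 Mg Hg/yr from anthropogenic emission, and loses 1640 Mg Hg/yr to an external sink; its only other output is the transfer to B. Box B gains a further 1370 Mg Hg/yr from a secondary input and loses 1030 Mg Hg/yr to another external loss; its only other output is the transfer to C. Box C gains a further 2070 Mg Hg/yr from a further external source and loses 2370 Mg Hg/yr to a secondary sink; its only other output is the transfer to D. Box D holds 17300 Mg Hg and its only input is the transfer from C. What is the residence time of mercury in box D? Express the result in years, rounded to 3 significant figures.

4.65 yr

Box A: F(A→B) = (2640 + 2680) − 1640 = 3680.0 Mg Hg/yr.
Box B: F(B→C) = (3680.0 + 1370) − 1030 = 4020.0 Mg Hg/yr.
Box C: F(C→D) = (4020.0 + 2070) − 2370 = 3720.0 Mg Hg/yr.
Box D throughput = its input = 3720.0 Mg Hg/yr; τ = 17300 / 3720.0 = 4.651 yr.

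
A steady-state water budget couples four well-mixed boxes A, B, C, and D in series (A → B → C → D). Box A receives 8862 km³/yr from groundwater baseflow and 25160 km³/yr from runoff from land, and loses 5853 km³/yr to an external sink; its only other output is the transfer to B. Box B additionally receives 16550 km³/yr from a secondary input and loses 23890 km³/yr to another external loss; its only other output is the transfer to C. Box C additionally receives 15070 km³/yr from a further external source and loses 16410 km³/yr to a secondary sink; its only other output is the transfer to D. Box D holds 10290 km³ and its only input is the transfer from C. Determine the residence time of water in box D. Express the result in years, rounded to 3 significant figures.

0.528 yr

Box A: F(A→B) = (8862 + 25160) − 5853 = 28169 km³/yr.
Box B: F(B→C) = (28169 + 16550) − 23890 = 20829 km³/yr.
Box C: F(C→D) = (20829 + 15070) − 16410 = 19489 km³/yr.
Box D throughput = its input = 19489 km³/yr; τ = 10290 / 19489 = 0.5280 yr.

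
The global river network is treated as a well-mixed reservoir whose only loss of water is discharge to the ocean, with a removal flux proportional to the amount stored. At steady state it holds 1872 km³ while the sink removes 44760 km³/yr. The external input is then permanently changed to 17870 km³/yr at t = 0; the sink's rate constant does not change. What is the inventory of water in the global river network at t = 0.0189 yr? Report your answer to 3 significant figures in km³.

1460 km³

The sink rate constant is k = F₀/M₀ = 44760/1872 = 23.91 yr⁻¹.
Solving dM/dt = F₁ − kM with M(0) = M₀ gives M(t) = F₁/k + (M₀ − F₁/k)·e^(−kt).
F₁/k = 17870/23.91 = 747.38 km³; kt = 23.91 × 0.0189 = 0.4519, e^(−kt) = 0.6364.
M(0.0189) = 747.38 + (1872 − 747.38) × 0.6364 = 747.38 + 715.7 = 1463.1 km³.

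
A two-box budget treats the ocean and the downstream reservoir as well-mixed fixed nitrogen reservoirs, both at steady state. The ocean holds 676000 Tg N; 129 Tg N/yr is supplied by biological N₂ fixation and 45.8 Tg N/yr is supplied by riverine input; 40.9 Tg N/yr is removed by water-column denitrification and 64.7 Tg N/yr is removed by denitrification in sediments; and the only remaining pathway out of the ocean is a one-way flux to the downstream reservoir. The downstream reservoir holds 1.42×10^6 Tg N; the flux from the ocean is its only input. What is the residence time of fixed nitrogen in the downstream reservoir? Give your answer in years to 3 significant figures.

20500 yr

Balance the ocean: ΣF_in = 129 + 45.8 = 174.80 Tg N/yr.
Flux to the downstream reservoir = ΣF_in − (40.9 + 64.7) = 69.200 Tg N/yr.
At steady state the output of the downstream reservoir equals its input, 69.200 Tg N/yr.
τ = M / F = 1.42×10^6 / 69.200 = 20520 yr.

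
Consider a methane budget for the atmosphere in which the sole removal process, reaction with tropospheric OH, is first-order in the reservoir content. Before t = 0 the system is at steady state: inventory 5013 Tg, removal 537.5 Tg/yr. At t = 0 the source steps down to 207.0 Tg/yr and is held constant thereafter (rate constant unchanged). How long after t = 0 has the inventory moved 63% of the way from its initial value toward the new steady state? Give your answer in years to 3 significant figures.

τ = M₀/F₀ = 5013/537.5 = 9.327 yr.
The remaining gap fraction is e^(−t/τ); 63% covered ⇒ e^(−t/τ) = 0.370.
t = −τ ln(0.370) = 9.327 × 0.9943 = 9.273 yr.

9.27 yr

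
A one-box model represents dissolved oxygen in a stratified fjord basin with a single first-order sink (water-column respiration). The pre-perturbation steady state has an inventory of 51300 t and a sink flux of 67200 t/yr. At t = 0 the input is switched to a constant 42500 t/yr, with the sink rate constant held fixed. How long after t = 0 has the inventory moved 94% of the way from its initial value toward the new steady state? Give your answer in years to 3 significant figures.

2.15 yr

τ = M₀/F₀ = 51300/67200 = 0.7634 yr.
The remaining gap fraction is e^(−t/τ); 94% covered ⇒ e^(−t/τ) = 0.0600.
t = −τ ln(0.0600) = 0.7634 × 2.813 = 2.148 yr.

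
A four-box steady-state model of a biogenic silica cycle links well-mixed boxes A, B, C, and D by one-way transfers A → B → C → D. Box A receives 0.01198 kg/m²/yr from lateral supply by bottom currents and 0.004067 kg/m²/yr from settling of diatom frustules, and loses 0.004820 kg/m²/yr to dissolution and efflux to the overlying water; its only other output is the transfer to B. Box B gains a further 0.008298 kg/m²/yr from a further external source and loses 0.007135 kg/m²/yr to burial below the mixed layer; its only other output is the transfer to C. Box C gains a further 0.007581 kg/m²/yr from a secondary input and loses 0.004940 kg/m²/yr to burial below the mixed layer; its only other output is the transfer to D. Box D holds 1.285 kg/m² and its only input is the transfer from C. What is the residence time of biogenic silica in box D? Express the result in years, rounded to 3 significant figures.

Box A: F(A→B) = (0.01198 + 0.004067) − 0.004820 = 0.011227 kg/m²/yr.
Box B: F(B→C) = (0.011227 + 0.008298) − 0.007135 = 0.012390 kg/m²/yr.
Box C: F(C→D) = (0.012390 + 0.007581) − 0.004940 = 0.015031 kg/m²/yr.
Box D throughput = its input = 0.015031 kg/m²/yr; τ = 1.285 / 0.015031 = 85.49 yr.

85.5 yr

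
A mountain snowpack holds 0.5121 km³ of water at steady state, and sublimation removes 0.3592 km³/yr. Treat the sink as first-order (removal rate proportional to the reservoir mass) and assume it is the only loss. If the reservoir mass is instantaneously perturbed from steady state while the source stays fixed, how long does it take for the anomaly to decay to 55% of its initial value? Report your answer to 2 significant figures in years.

0.85 yr

For a linear reservoir the anomaly decays as exp(−t/τ) with τ = M/F = 0.5121/0.3592 = 1.426 yr.
exp(−t/τ) = 0.55 ⇒ t = −τ ln(0.55) = 1.426 × 0.5978 = 0.8523 yr.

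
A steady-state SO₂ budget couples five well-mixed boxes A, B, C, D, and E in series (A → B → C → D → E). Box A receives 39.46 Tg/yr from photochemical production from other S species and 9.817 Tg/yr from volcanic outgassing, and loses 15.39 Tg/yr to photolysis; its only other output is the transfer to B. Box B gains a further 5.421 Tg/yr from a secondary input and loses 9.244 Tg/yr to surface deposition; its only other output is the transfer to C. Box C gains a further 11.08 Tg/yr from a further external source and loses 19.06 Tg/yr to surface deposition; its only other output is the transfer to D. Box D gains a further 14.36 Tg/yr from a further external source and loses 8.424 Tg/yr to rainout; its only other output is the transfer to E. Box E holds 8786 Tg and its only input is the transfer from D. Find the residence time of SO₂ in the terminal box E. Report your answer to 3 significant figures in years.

Box A: F(A→B) = (39.46 + 9.817) − 15.39 = 33.887 Tg/yr.
Box B: F(B→C) = (33.887 + 5.421) − 9.244 = 30.064 Tg/yr.
Box C: F(C→D) = (30.064 + 11.08) − 19.06 = 22.084 Tg/yr.
Box D: F(D→E) = (22.084 + 14.36) − 8.424 = 28.020 Tg/yr.
Box E throughput = its input = 28.020 Tg/yr; τ = 8786 / 28.020 = 313.6 yr.

314 yr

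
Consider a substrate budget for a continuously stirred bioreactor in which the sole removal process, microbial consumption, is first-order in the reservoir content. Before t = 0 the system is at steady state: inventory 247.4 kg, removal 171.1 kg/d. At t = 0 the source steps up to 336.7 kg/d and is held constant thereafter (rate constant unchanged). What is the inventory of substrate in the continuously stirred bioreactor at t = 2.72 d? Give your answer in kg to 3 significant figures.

τ = M₀/F₀ = 247.4/171.1 = 1.446 d; rate constant k = 1/τ.
New steady state M_∞ = F₁/k = F₁·τ = 336.7 × 1.446 = 486.85 kg.
M(t) = M_∞ + (M₀ − M_∞)·e^(−t/τ); t/τ = 2.72/1.446 = 1.881, so e^(−t/τ) = 0.1524.
M(t) = 486.85 − 239.4 × 0.1524 = 450.35 kg.

450 kg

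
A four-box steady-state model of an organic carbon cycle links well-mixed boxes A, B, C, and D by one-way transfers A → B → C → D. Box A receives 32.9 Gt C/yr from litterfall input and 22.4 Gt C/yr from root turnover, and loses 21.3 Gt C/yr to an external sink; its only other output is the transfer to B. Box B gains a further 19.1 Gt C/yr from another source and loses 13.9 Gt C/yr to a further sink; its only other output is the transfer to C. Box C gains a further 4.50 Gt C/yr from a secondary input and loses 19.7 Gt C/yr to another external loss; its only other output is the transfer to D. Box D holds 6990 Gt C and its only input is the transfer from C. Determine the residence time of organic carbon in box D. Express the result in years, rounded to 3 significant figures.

Box A: F(A→B) = (32.9 + 22.4) − 21.3 = 34.000 Gt C/yr.
Box B: F(B→C) = (34.000 + 19.1) − 13.9 = 39.200 Gt C/yr.
Box C: F(C→D) = (39.200 + 4.50) − 19.7 = 24.000 Gt C/yr.
Box D throughput = its input = 24.000 Gt C/yr; τ = 6990 / 24.000 = 291.2 yr.

291 yr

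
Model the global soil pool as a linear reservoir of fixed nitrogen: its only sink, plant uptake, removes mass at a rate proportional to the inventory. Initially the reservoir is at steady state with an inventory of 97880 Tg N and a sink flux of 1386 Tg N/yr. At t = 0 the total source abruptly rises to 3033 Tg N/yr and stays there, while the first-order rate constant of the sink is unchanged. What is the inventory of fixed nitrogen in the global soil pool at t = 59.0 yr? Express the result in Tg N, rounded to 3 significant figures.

164000 Tg N

τ = M₀/F₀ = 97880/1386 = 70.62 yr; rate constant k = 1/τ.
New steady state M_∞ = F₁/k = F₁·τ = 3033 × 70.62 = 214190 Tg N.
M(t) = M_∞ + (M₀ − M_∞)·e^(−t/τ); t/τ = 59.0/70.62 = 0.8355, so e^(−t/τ) = 0.4337.
M(t) = 214190 − 116300 × 0.4337 = 163750 Tg N.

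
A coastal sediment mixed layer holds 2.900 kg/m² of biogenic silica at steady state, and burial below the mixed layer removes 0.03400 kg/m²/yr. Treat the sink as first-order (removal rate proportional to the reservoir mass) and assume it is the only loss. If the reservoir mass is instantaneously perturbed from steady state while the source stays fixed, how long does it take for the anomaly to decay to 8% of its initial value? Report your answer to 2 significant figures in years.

For a linear reservoir the anomaly decays as exp(−t/τ) with τ = M/F = 2.900/0.03400 = 85.29 yr.
exp(−t/τ) = 0.08 ⇒ t = −τ ln(0.08) = 85.29 × 2.526 = 215.4 yr.

220 yr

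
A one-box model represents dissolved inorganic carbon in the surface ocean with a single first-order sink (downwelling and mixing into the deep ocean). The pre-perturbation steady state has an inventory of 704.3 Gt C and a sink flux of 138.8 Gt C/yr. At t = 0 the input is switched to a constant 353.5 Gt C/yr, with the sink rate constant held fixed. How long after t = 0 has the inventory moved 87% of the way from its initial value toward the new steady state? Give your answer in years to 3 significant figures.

10.4 yr

τ = M₀/F₀ = 704.3/138.8 = 5.074 yr.
The remaining gap fraction is e^(−t/τ); 87% covered ⇒ e^(−t/τ) = 0.130.
t = −τ ln(0.130) = 5.074 × 2.040 = 10.35 yr.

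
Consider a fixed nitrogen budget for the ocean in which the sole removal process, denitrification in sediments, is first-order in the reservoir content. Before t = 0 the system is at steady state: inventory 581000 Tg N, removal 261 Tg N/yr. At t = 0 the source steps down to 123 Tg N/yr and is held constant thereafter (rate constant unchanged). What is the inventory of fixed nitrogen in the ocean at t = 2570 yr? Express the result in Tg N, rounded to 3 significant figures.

371000 Tg N

τ = M₀/F₀ = 581000/261 = 2226 yr; rate constant k = 1/τ.
New steady state M_∞ = F₁/k = F₁·τ = 123 × 2226 = 273800 Tg N.
M(t) = M_∞ + (M₀ − M_∞)·e^(−t/τ); t/τ = 2570/2226 = 1.155, so e^(−t/τ) = 0.3152.
M(t) = 273800 + 307200 × 0.3152 = 370640 Tg N.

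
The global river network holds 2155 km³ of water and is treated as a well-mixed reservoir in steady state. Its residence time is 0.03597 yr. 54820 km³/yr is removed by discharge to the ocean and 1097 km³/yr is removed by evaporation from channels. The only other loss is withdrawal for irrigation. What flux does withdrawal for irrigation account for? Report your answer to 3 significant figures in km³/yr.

Total removal F = M/τ = 2155 / 0.03597 = 59910 km³/yr.
Withdrawal for irrigation = F − (54820 + 1097) = 59910 − 55920 = 3994 km³/yr.

3990 km³/yr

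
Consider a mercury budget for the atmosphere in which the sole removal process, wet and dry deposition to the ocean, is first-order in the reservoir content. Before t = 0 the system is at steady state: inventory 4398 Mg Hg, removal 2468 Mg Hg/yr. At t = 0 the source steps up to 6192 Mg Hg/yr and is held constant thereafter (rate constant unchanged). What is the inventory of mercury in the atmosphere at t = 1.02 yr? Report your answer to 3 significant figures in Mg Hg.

Residence time τ = M₀/F₀ = 1.782 yr. The eventual steady state is M_∞ = M₀·(F₁/F₀) = 4398 × 6192/2468 = 11034 Mg Hg.
The anomaly ΔM(t) = M(t) − M_∞ decays as ΔM₀·e^(−t/τ) with ΔM₀ = 4398 − 11034 = −6636 Mg Hg.
At t = 1.02 yr, e^(−t/τ) = e^(−0.5724) = 0.5642, so ΔM = −3744 Mg Hg and M = 11034 − 3744 = 7290.2 Mg Hg.

7290 Mg Hg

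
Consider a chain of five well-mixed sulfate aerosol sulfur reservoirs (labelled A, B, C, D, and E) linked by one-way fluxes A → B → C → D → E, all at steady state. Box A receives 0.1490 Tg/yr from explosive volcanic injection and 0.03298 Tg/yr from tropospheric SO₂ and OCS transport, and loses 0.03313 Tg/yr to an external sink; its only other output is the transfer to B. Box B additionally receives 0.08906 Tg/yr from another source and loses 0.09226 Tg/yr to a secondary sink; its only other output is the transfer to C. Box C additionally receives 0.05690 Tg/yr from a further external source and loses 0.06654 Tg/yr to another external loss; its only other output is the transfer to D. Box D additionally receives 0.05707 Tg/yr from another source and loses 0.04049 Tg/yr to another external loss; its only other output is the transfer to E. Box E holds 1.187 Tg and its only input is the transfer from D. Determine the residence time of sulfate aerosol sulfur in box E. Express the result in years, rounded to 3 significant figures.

Box A: F(A→B) = (0.1490 + 0.03298) − 0.03313 = 0.14885 Tg/yr.
Box B: F(B→C) = (0.14885 + 0.08906) − 0.09226 = 0.14565 Tg/yr.
Box C: F(C→D) = (0.14565 + 0.05690) − 0.06654 = 0.13601 Tg/yr.
Box D: F(D→E) = (0.13601 + 0.05707) − 0.04049 = 0.15259 Tg/yr.
Box E throughput = its input = 0.15259 Tg/yr; τ = 1.187 / 0.15259 = 7.779 yr.

7.78 yr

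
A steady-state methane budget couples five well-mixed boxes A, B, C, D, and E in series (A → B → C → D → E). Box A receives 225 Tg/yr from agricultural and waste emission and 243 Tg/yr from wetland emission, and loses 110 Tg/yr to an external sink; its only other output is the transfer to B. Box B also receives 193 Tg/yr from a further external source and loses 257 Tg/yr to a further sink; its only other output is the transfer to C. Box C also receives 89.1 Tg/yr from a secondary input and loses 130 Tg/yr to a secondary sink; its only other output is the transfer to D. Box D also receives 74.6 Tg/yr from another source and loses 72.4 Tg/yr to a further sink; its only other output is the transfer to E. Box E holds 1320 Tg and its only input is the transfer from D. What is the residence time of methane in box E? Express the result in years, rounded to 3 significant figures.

5.17 yr

Box A: F(A→B) = (225 + 243) − 110 = 358.00 Tg/yr.
Box B: F(B→C) = (358.00 + 193) − 257 = 294.00 Tg/yr.
Box C: F(C→D) = (294.00 + 89.1) − 130 = 253.10 Tg/yr.
Box D: F(D→E) = (253.10 + 74.6) − 72.4 = 255.30 Tg/yr.
Box E throughput = its input = 255.30 Tg/yr; τ = 1320 / 255.30 = 5.170 yr.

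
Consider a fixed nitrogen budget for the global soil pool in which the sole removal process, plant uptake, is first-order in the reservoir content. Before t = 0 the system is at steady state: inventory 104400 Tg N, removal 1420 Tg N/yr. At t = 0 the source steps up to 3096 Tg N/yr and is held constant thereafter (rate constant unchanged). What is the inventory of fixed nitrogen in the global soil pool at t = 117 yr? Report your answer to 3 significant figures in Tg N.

Residence time τ = M₀/F₀ = 73.52 yr. The eventual steady state is M_∞ = M₀·(F₁/F₀) = 104400 × 3096/1420 = 227620 Tg N.
The anomaly ΔM(t) = M(t) − M_∞ decays as ΔM₀·e^(−t/τ) with ΔM₀ = 104400 − 227620 = −123200 Tg N.
At t = 117 yr, e^(−t/τ) = e^(−1.591) = 0.2036, so ΔM = −25090 Tg N and M = 227620 − 25090 = 202530 Tg N.

203000 Tg N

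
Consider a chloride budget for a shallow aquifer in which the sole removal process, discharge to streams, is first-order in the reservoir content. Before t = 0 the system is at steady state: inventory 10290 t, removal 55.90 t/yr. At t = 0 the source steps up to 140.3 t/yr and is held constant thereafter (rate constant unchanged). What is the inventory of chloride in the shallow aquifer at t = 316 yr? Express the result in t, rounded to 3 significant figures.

23000 t

Residence time τ = M₀/F₀ = 184.1 yr. The eventual steady state is M_∞ = M₀·(F₁/F₀) = 10290 × 140.3/55.90 = 25826 t.
The anomaly ΔM(t) = M(t) − M_∞ decays as ΔM₀·e^(−t/τ) with ΔM₀ = 10290 − 25826 = −15540 t.
At t = 316 yr, e^(−t/τ) = e^(−1.717) = 0.1797, so ΔM = −2791 t and M = 25826 − 2791 = 23035 t.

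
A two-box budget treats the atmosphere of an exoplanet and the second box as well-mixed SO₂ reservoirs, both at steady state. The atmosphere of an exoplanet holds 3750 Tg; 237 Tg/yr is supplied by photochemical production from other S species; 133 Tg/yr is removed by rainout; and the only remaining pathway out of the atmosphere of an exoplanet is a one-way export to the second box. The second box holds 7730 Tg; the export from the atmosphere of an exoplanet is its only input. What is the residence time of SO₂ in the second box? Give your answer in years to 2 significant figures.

74 yr

Balance the atmosphere of an exoplanet: ΣF_in = 237.00 Tg/yr.
Export to the second box = ΣF_in − (133) = 104.00 Tg/yr.
At steady state the output of the second box equals its input, 104.00 Tg/yr.
τ = M / F = 7730 / 104.00 = 74.33 yr.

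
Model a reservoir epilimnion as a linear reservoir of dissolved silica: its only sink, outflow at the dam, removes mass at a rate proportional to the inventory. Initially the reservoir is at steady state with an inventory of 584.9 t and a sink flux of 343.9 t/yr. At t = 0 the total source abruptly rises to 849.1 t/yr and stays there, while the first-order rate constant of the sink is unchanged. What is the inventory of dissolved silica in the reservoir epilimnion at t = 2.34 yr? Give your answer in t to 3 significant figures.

Residence time τ = M₀/F₀ = 1.701 yr. The eventual steady state is M_∞ = M₀·(F₁/F₀) = 584.9 × 849.1/343.9 = 1444.1 t.
The anomaly ΔM(t) = M(t) − M_∞ decays as ΔM₀·e^(−t/τ) with ΔM₀ = 584.9 − 1444.1 = −859.2 t.
At t = 2.34 yr, e^(−t/τ) = e^(−1.376) = 0.2526, so ΔM = −217.1 t and M = 1444.1 − 217.1 = 1227.1 t.

1230 t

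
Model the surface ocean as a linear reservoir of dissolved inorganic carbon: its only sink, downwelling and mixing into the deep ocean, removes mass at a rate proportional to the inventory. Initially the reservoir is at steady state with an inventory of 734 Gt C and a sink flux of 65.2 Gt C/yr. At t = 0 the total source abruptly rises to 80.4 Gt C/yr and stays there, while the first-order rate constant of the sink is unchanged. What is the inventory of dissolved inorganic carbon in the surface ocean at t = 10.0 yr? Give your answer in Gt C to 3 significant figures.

835 Gt C

The sink rate constant is k = F₀/M₀ = 65.2/734 = 0.08883 yr⁻¹.
Solving dM/dt = F₁ − kM with M(0) = M₀ gives M(t) = F₁/k + (M₀ − F₁/k)·e^(−kt).
F₁/k = 80.4/0.08883 = 905.12 Gt C; kt = 0.08883 × 10.0 = 0.8883, e^(−kt) = 0.4114.
M(10.0) = 905.12 + (734 − 905.12) × 0.4114 = 905.12 − 70.39 = 834.73 Gt C.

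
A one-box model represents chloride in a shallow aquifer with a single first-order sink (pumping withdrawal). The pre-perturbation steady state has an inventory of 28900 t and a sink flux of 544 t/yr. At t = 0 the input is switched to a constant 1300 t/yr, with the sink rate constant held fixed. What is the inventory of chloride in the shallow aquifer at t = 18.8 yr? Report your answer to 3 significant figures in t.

40900 t

τ = M₀/F₀ = 28900/544 = 53.12 yr; rate constant k = 1/τ.
New steady state M_∞ = F₁/k = F₁·τ = 1300 × 53.12 = 69062 t.
M(t) = M_∞ + (M₀ − M_∞)·e^(−t/τ); t/τ = 18.8/53.12 = 0.3539, so e^(−t/τ) = 0.7020.
M(t) = 69062 − 40160 × 0.7020 = 40870 t.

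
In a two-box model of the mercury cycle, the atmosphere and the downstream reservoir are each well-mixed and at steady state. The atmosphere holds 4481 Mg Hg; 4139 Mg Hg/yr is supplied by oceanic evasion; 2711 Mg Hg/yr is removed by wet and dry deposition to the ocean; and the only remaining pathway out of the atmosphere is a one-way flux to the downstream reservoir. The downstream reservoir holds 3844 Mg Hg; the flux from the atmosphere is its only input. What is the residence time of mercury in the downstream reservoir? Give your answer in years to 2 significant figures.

Balance the atmosphere: ΣF_in = 4139.0 Mg Hg/yr.
Flux to the downstream reservoir = ΣF_in − (2711) = 1428.0 Mg Hg/yr.
At steady state the output of the downstream reservoir equals its input, 1428.0 Mg Hg/yr.
τ = M / F = 3844 / 1428.0 = 2.692 yr.

2.7 yr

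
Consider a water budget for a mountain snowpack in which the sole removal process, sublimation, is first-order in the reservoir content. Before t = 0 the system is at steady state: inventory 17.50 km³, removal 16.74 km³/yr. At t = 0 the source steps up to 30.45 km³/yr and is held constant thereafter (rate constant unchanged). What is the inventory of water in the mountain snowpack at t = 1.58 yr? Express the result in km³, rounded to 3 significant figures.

28.7 km³

The sink rate constant is k = F₀/M₀ = 16.74/17.50 = 0.9566 yr⁻¹.
Solving dM/dt = F₁ − kM with M(0) = M₀ gives M(t) = F₁/k + (M₀ − F₁/k)·e^(−kt).
F₁/k = 30.45/0.9566 = 31.832 km³; kt = 0.9566 × 1.58 = 1.511, e^(−kt) = 0.2206.
M(1.58) = 31.832 + (17.50 − 31.832) × 0.2206 = 31.832 − 3.162 = 28.671 km³.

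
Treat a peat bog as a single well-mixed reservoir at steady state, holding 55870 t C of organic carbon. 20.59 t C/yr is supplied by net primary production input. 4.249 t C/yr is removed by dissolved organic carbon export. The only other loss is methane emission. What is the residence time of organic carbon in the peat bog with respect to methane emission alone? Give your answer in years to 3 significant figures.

3420 yr

At steady state ΣF_in = ΣF_out.
ΣF_in = 20.590 t C/yr.
Methane emission flux = ΣF_in − (4.249) = 20.590 − 4.249 = 16.34 t C/yr.
τ = M / F = 55870 / 16.34 = 3419 yr.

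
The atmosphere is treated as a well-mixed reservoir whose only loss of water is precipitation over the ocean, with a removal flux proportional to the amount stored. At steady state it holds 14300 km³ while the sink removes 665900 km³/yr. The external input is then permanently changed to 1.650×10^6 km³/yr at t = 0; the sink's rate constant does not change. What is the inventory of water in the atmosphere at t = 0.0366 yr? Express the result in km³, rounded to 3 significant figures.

31600 km³

Residence time τ = M₀/F₀ = 0.02147 yr. The eventual steady state is M_∞ = M₀·(F₁/F₀) = 14300 × 1.650×10^6/665900 = 35433 km³.
The anomaly ΔM(t) = M(t) − M_∞ decays as ΔM₀·e^(−t/τ) with ΔM₀ = 14300 − 35433 = −21130 km³.
At t = 0.0366 yr, e^(−t/τ) = e^(−1.704) = 0.1819, so ΔM = −3844 km³ and M = 35433 − 3844 = 31589 km³.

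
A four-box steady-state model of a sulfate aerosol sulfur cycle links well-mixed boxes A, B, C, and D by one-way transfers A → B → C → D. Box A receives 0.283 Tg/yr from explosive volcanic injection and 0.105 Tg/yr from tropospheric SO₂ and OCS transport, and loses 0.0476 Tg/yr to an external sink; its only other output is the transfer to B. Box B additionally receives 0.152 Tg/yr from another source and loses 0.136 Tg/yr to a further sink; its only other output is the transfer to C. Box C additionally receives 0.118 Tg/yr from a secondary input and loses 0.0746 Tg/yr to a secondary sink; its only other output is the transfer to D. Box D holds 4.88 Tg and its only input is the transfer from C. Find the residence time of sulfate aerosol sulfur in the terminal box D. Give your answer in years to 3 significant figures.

12.2 yr

Box A: F(A→B) = (0.283 + 0.105) − 0.0476 = 0.34040 Tg/yr.
Box B: F(B→C) = (0.34040 + 0.152) − 0.136 = 0.35640 Tg/yr.
Box C: F(C→D) = (0.35640 + 0.118) − 0.0746 = 0.39980 Tg/yr.
Box D throughput = its input = 0.39980 Tg/yr; τ = 4.88 / 0.39980 = 12.21 yr.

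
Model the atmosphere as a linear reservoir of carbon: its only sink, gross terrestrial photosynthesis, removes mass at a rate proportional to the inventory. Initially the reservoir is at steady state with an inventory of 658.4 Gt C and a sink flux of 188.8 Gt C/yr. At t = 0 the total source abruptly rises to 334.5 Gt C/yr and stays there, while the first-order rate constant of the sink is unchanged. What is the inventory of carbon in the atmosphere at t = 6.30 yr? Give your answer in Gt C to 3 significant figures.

Residence time τ = M₀/F₀ = 3.487 yr. The eventual steady state is M_∞ = M₀·(F₁/F₀) = 658.4 × 334.5/188.8 = 1166.5 Gt C.
The anomaly ΔM(t) = M(t) − M_∞ decays as ΔM₀·e^(−t/τ) with ΔM₀ = 658.4 − 1166.5 = −508.1 Gt C.
At t = 6.30 yr, e^(−t/τ) = e^(−1.807) = 0.1642, so ΔM = −83.44 Gt C and M = 1166.5 − 83.44 = 1083.1 Gt C.

1080 Gt C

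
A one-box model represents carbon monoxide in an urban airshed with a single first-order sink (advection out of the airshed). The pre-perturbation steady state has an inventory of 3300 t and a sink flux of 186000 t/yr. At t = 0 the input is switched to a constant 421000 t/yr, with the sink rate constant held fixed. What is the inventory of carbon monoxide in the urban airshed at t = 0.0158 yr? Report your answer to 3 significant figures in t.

5760 t

Residence time τ = M₀/F₀ = 0.01774 yr. The eventual steady state is M_∞ = M₀·(F₁/F₀) = 3300 × 421000/186000 = 7469.4 t.
The anomaly ΔM(t) = M(t) − M_∞ decays as ΔM₀·e^(−t/τ) with ΔM₀ = 3300 − 7469.4 = −4169 t.
At t = 0.0158 yr, e^(−t/τ) = e^(−0.8905) = 0.4104, so ΔM = −1711 t and M = 7469.4 − 1711 = 5758.1 t.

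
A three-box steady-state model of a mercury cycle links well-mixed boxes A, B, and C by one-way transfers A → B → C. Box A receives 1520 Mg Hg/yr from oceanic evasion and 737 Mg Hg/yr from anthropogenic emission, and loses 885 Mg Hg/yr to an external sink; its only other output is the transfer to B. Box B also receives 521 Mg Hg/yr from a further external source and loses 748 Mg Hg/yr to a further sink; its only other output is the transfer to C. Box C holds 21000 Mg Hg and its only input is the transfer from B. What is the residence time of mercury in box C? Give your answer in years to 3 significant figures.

Box A: F(A→B) = (1520 + 737) − 885 = 1372.0 Mg Hg/yr.
Box B: F(B→C) = (1372.0 + 521) − 748 = 1145.0 Mg Hg/yr.
Box C throughput = its input = 1145.0 Mg Hg/yr; τ = 21000 / 1145.0 = 18.34 yr.

18.3 yr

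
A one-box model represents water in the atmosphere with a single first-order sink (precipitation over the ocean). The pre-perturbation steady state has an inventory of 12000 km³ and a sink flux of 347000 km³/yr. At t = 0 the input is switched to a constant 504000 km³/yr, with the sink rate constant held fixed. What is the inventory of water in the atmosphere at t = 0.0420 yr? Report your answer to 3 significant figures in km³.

15800 km³

The sink rate constant is k = F₀/M₀ = 347000/12000 = 28.92 yr⁻¹.
Solving dM/dt = F₁ − kM with M(0) = M₀ gives M(t) = F₁/k + (M₀ − F₁/k)·e^(−kt).
F₁/k = 504000/28.92 = 17429 km³; kt = 28.92 × 0.0420 = 1.215, e^(−kt) = 0.2969.
M(0.0420) = 17429 + (12000 − 17429) × 0.2969 = 17429 − 1612 = 15818 km³.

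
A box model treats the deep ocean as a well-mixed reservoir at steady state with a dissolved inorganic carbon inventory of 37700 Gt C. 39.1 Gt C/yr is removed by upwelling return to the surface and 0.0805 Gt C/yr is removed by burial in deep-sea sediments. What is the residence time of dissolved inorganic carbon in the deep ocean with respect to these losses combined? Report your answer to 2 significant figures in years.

Total removal = 39.10 + 0.08050 = 39.181 Gt C/yr.
τ = M / ΣF_out = 37700 / 39.181 = 962.2 yr.

960 yr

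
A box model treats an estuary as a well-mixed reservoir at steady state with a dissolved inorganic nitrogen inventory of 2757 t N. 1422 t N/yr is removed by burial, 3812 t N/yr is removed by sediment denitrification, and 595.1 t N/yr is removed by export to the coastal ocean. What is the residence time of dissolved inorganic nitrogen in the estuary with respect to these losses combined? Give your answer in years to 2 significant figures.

Total removal = 1422 + 3812 + 595.1 = 5829.1 t N/yr.
τ = M / ΣF_out = 2757 / 5829.1 = 0.4730 yr.

0.47 yr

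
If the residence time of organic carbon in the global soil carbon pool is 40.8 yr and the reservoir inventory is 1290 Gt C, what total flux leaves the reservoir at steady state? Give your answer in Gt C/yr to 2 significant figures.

32 Gt C/yr

F = M / τ = 1290 / 40.8 = 31.62 Gt C/yr.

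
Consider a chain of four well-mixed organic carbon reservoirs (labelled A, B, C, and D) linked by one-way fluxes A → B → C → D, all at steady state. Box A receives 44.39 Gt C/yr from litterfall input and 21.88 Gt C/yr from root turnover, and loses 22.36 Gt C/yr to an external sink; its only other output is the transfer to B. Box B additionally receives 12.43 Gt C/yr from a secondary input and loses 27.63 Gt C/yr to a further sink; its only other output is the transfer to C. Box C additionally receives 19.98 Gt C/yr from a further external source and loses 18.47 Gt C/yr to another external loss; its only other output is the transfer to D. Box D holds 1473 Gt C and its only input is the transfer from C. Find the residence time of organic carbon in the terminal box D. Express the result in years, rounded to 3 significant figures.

Box A: F(A→B) = (44.39 + 21.88) − 22.36 = 43.910 Gt C/yr.
Box B: F(B→C) = (43.910 + 12.43) − 27.63 = 28.710 Gt C/yr.
Box C: F(C→D) = (28.710 + 19.98) − 18.47 = 30.220 Gt C/yr.
Box D throughput = its input = 30.220 Gt C/yr; τ = 1473 / 30.220 = 48.74 yr.

48.7 yr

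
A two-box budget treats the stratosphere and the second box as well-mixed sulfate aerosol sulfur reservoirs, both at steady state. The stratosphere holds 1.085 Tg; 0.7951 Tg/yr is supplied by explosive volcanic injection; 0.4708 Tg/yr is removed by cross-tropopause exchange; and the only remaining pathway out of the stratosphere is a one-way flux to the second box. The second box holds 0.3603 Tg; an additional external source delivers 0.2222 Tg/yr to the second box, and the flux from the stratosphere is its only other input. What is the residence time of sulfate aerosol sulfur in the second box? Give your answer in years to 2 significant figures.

0.66 yr

Balance the stratosphere: ΣF_in = 0.79510 Tg/yr.
Flux to the second box = ΣF_in − (0.4708) = 0.32430 Tg/yr.
Total input to the second box = 0.32430 + 0.2222 = 0.54650 Tg/yr; at steady state this equals its total output.
τ = M / F = 0.3603 / 0.54650 = 0.6593 yr.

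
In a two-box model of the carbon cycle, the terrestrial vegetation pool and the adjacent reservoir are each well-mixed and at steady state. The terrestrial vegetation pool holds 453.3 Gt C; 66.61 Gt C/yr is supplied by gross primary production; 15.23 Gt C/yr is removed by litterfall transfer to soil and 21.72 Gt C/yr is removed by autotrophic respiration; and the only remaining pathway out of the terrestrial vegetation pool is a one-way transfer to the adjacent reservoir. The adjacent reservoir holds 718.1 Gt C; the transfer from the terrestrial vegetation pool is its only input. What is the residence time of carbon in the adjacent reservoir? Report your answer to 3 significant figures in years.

Balance the terrestrial vegetation pool: ΣF_in = 66.610 Gt C/yr.
Transfer to the adjacent reservoir = ΣF_in − (15.23 + 21.72) = 29.660 Gt C/yr.
At steady state the output of the adjacent reservoir equals its input, 29.660 Gt C/yr.
τ = M / F = 718.1 / 29.660 = 24.21 yr.

24.2 yr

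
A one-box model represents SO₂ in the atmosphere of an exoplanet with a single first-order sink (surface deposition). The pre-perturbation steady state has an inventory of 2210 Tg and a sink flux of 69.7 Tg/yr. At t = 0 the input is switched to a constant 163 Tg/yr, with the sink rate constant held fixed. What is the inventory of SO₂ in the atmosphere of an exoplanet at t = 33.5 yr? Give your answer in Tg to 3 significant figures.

4140 Tg

τ = M₀/F₀ = 2210/69.7 = 31.71 yr; rate constant k = 1/τ.
New steady state M_∞ = F₁/k = F₁·τ = 163 × 31.71 = 5168.3 Tg.
M(t) = M_∞ + (M₀ − M_∞)·e^(−t/τ); t/τ = 33.5/31.71 = 1.057, so e^(−t/τ) = 0.3477.
M(t) = 5168.3 − 2958 × 0.3477 = 4139.8 Tg.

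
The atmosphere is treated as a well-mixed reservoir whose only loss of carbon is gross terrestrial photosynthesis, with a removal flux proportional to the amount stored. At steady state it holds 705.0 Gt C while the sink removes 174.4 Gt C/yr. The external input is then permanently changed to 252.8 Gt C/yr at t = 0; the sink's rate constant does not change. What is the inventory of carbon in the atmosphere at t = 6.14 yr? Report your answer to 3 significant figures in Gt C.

953 Gt C

τ = M₀/F₀ = 705.0/174.4 = 4.042 yr; rate constant k = 1/τ.
New steady state M_∞ = F₁/k = F₁·τ = 252.8 × 4.042 = 1021.9 Gt C.
M(t) = M_∞ + (M₀ − M_∞)·e^(−t/τ); t/τ = 6.14/4.042 = 1.519, so e^(−t/τ) = 0.2190.
M(t) = 1021.9 − 316.9 × 0.2190 = 952.53 Gt C.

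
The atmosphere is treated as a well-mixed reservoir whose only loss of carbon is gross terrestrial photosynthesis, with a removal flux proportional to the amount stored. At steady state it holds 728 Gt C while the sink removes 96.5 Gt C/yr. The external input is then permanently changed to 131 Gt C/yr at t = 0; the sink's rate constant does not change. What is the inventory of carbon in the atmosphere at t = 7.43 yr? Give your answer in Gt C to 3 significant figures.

Residence time τ = M₀/F₀ = 7.544 yr. The eventual steady state is M_∞ = M₀·(F₁/F₀) = 728 × 131/96.5 = 988.27 Gt C.
The anomaly ΔM(t) = M(t) − M_∞ decays as ΔM₀·e^(−t/τ) with ΔM₀ = 728 − 988.27 = −260.3 Gt C.
At t = 7.43 yr, e^(−t/τ) = e^(−0.9849) = 0.3735, so ΔM = −97.21 Gt C and M = 988.27 − 97.21 = 891.06 Gt C.

891 Gt C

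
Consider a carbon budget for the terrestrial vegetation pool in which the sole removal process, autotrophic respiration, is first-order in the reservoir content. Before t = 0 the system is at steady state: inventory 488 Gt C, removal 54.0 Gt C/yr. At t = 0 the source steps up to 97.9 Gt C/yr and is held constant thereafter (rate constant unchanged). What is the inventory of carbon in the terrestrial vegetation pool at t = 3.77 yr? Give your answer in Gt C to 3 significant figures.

623 Gt C

The sink rate constant is k = F₀/M₀ = 54.0/488 = 0.1107 yr⁻¹.
Solving dM/dt = F₁ − kM with M(0) = M₀ gives M(t) = F₁/k + (M₀ − F₁/k)·e^(−kt).
F₁/k = 97.9/0.1107 = 884.73 Gt C; kt = 0.1107 × 3.77 = 0.4172, e^(−kt) = 0.6589.
M(3.77) = 884.73 + (488 − 884.73) × 0.6589 = 884.73 − 261.4 = 623.32 Gt C.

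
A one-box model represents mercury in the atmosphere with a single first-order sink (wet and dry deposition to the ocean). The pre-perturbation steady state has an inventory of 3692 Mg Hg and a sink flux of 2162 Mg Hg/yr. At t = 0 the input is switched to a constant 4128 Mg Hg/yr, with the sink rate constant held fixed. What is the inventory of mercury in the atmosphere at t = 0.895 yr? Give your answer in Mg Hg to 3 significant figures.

5060 Mg Hg

τ = M₀/F₀ = 3692/2162 = 1.708 yr; rate constant k = 1/τ.
New steady state M_∞ = F₁/k = F₁·τ = 4128 × 1.708 = 7049.3 Mg Hg.
M(t) = M_∞ + (M₀ − M_∞)·e^(−t/τ); t/τ = 0.895/1.708 = 0.5241, so e^(−t/τ) = 0.5921.
M(t) = 7049.3 − 3357 × 0.5921 = 5061.5 Mg Hg.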